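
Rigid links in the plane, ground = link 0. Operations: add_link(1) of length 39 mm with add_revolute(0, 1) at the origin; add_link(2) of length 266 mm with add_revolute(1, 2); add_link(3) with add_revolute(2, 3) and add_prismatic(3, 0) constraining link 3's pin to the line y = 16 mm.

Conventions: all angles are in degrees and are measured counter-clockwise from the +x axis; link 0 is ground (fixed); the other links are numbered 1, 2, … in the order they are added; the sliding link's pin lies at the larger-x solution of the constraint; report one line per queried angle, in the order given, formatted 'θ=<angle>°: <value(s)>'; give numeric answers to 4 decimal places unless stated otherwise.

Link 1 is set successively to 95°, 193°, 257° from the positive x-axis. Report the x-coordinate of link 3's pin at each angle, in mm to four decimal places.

geometry: r = 39 mm, L = 266 mm, e = 16 mm
θ=95°: crank pin P = (r cos θ, r sin θ) = (-3.399074, 38.851593)
θ=95°: h = r sin θ − e = 38.851593 − 16 = 22.851593
θ=95°: x = r cos θ + √(L² − h²) = -3.399074 + 265.016612 = 261.617538
θ=193°: crank pin P = (r cos θ, r sin θ) = (-38.000433, -8.773091)
θ=193°: h = r sin θ − e = -8.773091 − 16 = -24.773091
θ=193°: x = r cos θ + √(L² − h²) = -38.000433 + 264.843905 = 226.843472
θ=257°: crank pin P = (r cos θ, r sin θ) = (-8.773091, -38.000433)
θ=257°: h = r sin θ − e = -38.000433 − 16 = -54.000433
θ=257°: x = r cos θ + √(L² − h²) = -8.773091 + 260.461040 = 251.687949

θ=95°: 261.6175
θ=193°: 226.8435
θ=257°: 251.6879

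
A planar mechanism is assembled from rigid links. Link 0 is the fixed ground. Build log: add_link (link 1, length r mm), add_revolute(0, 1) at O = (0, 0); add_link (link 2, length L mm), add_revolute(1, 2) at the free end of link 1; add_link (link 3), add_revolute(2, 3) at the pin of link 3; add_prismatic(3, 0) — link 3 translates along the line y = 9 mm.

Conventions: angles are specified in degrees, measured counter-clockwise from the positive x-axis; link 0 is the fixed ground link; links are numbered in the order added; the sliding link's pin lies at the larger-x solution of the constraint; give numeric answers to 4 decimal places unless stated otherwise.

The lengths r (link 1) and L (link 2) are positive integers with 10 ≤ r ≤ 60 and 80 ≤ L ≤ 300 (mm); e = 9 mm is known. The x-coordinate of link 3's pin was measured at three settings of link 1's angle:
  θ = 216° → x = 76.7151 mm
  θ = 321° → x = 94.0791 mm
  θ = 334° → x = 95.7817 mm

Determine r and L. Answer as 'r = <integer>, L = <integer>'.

constraint per measurement: (x − r cos θ)² + (r sin θ − e)² = L²
subtracting the θ₁ and θ₂ equations cancels the r² and L² terms:
r = (x₁² − x₂²) / (2[(x₁cos θ₁ + e sin θ₁) − (x₂cos θ₂ + e sin θ₂)]) = 11.0000 → r = 11
L² = (x₁ − r cos θ₁)² + (r sin θ₁ − e)² = 7568.9921 → L = 87.0000 → L = 87
check at θ₃=334°: x = 95.7817 (printed 95.7817) ✓

r = 11, L = 87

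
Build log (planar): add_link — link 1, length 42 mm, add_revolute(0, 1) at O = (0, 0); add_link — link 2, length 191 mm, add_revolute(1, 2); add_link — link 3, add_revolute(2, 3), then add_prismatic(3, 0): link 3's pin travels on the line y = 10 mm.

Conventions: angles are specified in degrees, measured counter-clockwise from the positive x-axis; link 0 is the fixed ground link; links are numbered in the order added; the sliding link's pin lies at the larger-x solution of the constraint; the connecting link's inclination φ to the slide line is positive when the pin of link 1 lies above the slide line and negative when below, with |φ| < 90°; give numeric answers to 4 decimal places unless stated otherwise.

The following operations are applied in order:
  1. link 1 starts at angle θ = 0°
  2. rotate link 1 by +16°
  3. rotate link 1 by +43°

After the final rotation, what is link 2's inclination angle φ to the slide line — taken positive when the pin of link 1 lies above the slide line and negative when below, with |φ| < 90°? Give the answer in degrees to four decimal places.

geometry: r = 42 mm, L = 191 mm, e = 10 mm; θ starts at 0°
rotate link 1 by +16°: θ ← 0° +16° = 16°
rotate link 1 by +43°: θ ← 16° +43° = 59°
h = r sin θ − e = 36.001027 − 10 = 26.001027
sin φ = h / L = 26.001027 / 191 = 0.13613103
φ = arcsin(0.13613103) = 7.824027°

7.8240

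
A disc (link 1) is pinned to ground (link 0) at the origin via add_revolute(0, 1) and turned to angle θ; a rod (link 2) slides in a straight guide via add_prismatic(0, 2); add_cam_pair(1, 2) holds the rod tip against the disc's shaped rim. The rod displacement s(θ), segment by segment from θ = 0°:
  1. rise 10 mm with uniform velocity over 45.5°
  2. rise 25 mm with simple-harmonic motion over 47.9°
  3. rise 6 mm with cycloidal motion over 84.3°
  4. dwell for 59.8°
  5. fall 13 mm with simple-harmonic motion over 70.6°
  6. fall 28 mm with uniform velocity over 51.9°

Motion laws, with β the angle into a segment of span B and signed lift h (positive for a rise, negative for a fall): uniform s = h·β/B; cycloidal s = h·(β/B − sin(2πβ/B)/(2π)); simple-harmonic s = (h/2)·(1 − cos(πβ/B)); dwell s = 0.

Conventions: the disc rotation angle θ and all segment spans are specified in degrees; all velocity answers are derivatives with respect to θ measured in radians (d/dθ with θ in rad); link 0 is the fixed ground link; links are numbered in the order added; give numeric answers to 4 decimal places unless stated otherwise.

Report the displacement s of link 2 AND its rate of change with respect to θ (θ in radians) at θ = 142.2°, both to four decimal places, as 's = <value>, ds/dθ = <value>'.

segment 1 (0° to 45.5°, uniform, h = 10) is passed completely: s = 0.0000 + (10) = 10.0000
segment 2 (45.5° to 93.4°, simple-harmonic, h = 25) is passed completely: s = 10.0000 + (25) = 35.0000
θ = 142.2° falls in segment 3 (93.4° to 177.7°, cycloidal, h = 6): β = 142.2 − 93.4 = 48.8°, B = 84.3°; Δs = 6·(0.5789 − sin(2π·0.5789)/(2π)) = 3.9275; s = 35.0000 + 3.9275 = 38.9275
velocity in seg [93.4°–177.7°] (cycloidal), θ in radians: β = 48.8° = 0.8517 rad, B = 84.3° = 1.4713 rad; ds/dθ = (h/B)(1 − cos(2πβ/B)) = (6/1.4713)(1 − cos(2π·0.5789)) = 7.665239 mm/rad

s = 38.9275, ds/dθ = 7.6652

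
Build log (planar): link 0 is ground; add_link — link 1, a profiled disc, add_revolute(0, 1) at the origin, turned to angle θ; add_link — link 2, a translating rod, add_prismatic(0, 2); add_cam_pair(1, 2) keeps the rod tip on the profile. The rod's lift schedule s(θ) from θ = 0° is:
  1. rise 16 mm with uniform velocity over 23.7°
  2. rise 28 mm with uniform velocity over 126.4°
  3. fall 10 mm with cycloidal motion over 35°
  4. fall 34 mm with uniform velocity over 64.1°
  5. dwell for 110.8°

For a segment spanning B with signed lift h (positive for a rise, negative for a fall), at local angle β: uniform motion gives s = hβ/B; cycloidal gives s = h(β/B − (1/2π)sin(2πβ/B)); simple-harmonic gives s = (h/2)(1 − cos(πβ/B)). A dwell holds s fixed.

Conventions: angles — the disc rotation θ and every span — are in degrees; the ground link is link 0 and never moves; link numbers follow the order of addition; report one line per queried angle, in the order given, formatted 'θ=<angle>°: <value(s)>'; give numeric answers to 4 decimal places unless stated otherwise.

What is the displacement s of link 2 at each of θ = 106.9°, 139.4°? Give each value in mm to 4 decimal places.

seg 1 [0°–23.7°] uniform, h=16: full span → s += 16 → s = 16.0000
seg 2 [23.7°–150.1°] uniform, h=28: θ=106.9° here. β=83.2, B=126.4. 28·83.2/126.4 = 18.4304 → s = 34.4304
seg 2 [23.7°–150.1°] uniform, h=28: θ=139.4° here. β=115.7, B=126.4. 28·115.7/126.4 = 25.6297 → s = 41.6297

θ=106.9°: 34.4304
θ=139.4°: 41.6297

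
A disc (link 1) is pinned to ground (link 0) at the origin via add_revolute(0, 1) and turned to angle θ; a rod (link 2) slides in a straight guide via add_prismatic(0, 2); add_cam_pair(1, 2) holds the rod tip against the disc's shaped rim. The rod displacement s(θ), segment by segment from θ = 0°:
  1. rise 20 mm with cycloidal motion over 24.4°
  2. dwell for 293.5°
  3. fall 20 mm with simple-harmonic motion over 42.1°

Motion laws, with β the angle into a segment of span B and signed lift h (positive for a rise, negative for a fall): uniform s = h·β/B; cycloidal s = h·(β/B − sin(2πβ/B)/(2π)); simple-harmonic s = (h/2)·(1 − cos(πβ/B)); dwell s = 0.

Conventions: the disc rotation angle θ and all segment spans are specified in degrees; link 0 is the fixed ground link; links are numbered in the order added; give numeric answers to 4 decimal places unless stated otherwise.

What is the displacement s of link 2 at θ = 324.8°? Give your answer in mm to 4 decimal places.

segment 1 (0° to 24.4°, cycloidal, h = 20) is passed completely: s = 0.0000 + (20) = 20.0000
segment 2 (24.4° to 317.9°, dwell): s unchanged at 20.0000
θ = 324.8° falls in segment 3 (317.9° to 360°, simple-harmonic, h = -20): β = 324.8 − 317.9 = 6.9°, B = 42.1°; Δs = -20/2·(1 − cos(π·0.1639)) = -1.2965; s = 20.0000 − 1.2965 = 18.7035

18.7035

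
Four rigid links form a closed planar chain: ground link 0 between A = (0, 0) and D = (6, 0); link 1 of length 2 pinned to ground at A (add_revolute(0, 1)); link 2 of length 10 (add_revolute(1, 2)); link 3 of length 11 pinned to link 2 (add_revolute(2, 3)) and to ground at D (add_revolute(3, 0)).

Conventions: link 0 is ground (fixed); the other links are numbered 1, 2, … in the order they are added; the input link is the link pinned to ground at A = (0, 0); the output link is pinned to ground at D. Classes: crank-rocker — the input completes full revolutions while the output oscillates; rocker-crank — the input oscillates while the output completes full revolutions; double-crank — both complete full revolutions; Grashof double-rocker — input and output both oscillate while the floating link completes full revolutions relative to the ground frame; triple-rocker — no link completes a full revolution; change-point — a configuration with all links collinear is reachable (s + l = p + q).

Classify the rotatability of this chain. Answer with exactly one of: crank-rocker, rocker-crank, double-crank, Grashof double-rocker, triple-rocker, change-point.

lengths: ground=6, input=2, coupler=10, output=11
sorted: s=2 (shortest), l=11 (longest), p+q=16
s + l = 13 vs p + q = 16
s + l < p + q (Grashof) with shortest = input link → crank-rocker

crank-rocker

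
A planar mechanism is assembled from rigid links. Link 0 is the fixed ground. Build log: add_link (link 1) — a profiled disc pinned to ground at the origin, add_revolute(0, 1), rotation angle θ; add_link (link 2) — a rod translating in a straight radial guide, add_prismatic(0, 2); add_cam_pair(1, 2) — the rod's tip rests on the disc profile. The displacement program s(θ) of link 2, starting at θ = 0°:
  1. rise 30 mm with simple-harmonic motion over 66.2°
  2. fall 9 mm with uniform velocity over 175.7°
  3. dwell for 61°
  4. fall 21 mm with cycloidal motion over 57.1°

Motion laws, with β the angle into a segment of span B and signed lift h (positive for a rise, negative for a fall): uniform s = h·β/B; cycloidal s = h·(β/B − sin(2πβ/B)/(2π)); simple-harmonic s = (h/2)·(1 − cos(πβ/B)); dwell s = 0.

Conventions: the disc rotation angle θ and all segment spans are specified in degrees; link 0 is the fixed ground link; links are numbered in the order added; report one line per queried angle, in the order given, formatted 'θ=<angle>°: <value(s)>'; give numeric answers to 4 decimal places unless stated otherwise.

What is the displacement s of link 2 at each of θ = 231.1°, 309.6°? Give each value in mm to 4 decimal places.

seg 1 [0°–66.2°] simple-harmonic, h=30: full span → s += 30 → s = 30.0000
seg 2 [66.2°–241.9°] uniform, h=-9: θ=231.1° here. β=164.9, B=175.7. -9·164.9/175.7 = -8.4468 → s = 21.5532
seg 2 [66.2°–241.9°] uniform, h=-9: full span → s += -9 → s = 21.0000
seg 3 [241.9°–302.9°] dwell: s stays 21.0000
seg 4 [302.9°–360°] cycloidal, h=-21: θ=309.6° here. β=6.7, B=57.1. -21·(0.1173 − sin(2π·0.1173)/(2π)) = -0.2172 → s = 20.7828

θ=231.1°: 21.5532
θ=309.6°: 20.7828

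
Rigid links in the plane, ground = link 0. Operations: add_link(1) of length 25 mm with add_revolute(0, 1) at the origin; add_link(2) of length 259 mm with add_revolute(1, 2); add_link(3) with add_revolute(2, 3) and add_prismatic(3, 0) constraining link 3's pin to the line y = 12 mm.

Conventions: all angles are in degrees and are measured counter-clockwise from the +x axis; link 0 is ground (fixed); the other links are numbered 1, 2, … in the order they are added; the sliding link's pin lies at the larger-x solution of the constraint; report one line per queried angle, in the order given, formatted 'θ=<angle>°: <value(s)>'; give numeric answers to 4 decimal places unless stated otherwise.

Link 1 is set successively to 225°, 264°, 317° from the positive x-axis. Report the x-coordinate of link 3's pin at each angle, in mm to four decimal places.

geometry: r = 25 mm, L = 259 mm, e = 12 mm
θ=225°: crank pin P = (r cos θ, r sin θ) = (-17.677670, -17.677670)
θ=225°: h = r sin θ − e = -17.677670 − 12 = -29.677670
θ=225°: x = r cos θ + √(L² − h²) = -17.677670 + 257.294065 = 239.616396
θ=264°: crank pin P = (r cos θ, r sin θ) = (-2.613212, -24.863047)
θ=264°: h = r sin θ − e = -24.863047 − 12 = -36.863047
θ=264°: x = r cos θ + √(L² − h²) = -2.613212 + 256.363250 = 253.750038
θ=317°: crank pin P = (r cos θ, r sin θ) = (18.283843, -17.049959)
θ=317°: h = r sin θ − e = -17.049959 − 12 = -29.049959
θ=317°: x = r cos θ + √(L² − h²) = 18.283843 + 257.365693 = 275.649535

θ=225°: 239.6164
θ=264°: 253.7500
θ=317°: 275.6495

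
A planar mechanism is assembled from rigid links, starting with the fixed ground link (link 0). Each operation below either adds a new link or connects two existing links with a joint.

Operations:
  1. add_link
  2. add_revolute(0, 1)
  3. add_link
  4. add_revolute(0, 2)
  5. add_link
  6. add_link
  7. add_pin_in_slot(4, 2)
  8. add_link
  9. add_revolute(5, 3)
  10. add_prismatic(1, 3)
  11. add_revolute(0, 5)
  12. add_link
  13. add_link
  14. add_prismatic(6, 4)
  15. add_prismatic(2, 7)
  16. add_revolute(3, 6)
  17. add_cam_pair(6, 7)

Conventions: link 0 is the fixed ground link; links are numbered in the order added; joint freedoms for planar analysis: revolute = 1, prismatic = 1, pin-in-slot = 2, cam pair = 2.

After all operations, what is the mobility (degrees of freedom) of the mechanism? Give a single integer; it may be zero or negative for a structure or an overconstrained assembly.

L=1 J1=0 J2=0
add link → L=2 J1=0 J2=0
R@0,1 dof=1 J1 → L=2 J1=1 J2=0
add link → L=3 J1=1 J2=0
R@0,2 dof=1 J1 → L=3 J1=2 J2=0
add link → L=4 J1=2 J2=0
add link → L=5 J1=2 J2=0
PS@4,2 dof=2 J2 → L=5 J1=2 J2=1
add link → L=6 J1=2 J2=1
R@5,3 dof=1 J1 → L=6 J1=3 J2=1
P@1,3 dof=1 J1 → L=6 J1=4 J2=1
R@0,5 dof=1 J1 → L=6 J1=5 J2=1
add link → L=7 J1=5 J2=1
add link → L=8 J1=5 J2=1
P@6,4 dof=1 J1 → L=8 J1=6 J2=1
P@2,7 dof=1 J1 → L=8 J1=7 J2=1
R@3,6 dof=1 J1 → L=8 J1=8 J2=1
C@6,7 dof=2 J2 → L=8 J1=8 J2=2
M=3(L−1)−2J1−J2=3·7−2·8−2=3

M = 3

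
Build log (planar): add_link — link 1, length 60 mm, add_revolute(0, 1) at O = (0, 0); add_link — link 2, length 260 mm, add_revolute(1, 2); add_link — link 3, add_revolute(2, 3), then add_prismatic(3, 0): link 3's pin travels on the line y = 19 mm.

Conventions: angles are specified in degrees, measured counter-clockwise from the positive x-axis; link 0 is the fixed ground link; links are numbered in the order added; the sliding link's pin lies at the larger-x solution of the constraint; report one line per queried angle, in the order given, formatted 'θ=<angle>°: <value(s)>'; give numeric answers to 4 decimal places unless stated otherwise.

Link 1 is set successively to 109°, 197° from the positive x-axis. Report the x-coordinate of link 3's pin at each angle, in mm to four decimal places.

geometry: r = 60 mm, L = 260 mm, e = 19 mm
θ=109°: crank pin P = (r cos θ, r sin θ) = (-19.534089, 56.731115)
θ=109°: h = r sin θ − e = 56.731115 − 19 = 37.731115
θ=109°: x = r cos θ + √(L² − h²) = -19.534089 + 257.247669 = 237.713579
θ=197°: crank pin P = (r cos θ, r sin θ) = (-57.378285, -17.542302)
θ=197°: h = r sin θ − e = -17.542302 − 19 = -36.542302
θ=197°: x = r cos θ + √(L² − h²) = -57.378285 + 257.419230 = 200.040945

θ=109°: 237.7136
θ=197°: 200.0409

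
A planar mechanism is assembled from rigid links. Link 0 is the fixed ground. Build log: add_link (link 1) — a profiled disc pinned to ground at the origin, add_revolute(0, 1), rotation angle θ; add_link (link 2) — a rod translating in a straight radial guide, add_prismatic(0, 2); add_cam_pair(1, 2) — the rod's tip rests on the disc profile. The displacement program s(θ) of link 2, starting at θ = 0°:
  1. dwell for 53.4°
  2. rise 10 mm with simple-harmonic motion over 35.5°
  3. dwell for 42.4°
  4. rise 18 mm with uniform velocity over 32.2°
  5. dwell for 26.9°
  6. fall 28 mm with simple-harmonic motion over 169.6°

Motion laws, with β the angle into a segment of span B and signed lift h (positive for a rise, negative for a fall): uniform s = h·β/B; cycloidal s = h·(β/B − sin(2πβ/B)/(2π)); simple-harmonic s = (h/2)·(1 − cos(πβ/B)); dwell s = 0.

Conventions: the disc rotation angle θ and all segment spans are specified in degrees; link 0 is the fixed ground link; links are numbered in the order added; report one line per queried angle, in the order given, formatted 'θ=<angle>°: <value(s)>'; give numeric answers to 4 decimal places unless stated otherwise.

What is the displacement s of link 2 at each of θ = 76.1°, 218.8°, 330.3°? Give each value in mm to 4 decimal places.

seg 1 [0°–53.4°] dwell: s stays 0.0000
seg 2 [53.4°–88.9°] simple-harmonic, h=10: θ=76.1° here. β=22.7, B=35.5. 10/2·(1 − cos(π·0.6394)) = 7.1209 → s = 7.1209
seg 2 [53.4°–88.9°] simple-harmonic, h=10: full span → s += 10 → s = 10.0000
seg 3 [88.9°–131.3°] dwell: s stays 10.0000
seg 4 [131.3°–163.5°] uniform, h=18: full span → s += 18 → s = 28.0000
seg 5 [163.5°–190.4°] dwell: s stays 28.0000
seg 6 [190.4°–360°] simple-harmonic, h=-28: θ=218.8° here. β=28.4, B=169.6. -28/2·(1 − cos(π·0.1675)) = -1.8930 → s = 26.1070
seg 6 [190.4°–360°] simple-harmonic, h=-28: θ=330.3° here. β=139.9, B=169.6. -28/2·(1 − cos(π·0.8249)) = -25.9343 → s = 2.0657

θ=76.1°: 7.1209
θ=218.8°: 26.1070
θ=330.3°: 2.0657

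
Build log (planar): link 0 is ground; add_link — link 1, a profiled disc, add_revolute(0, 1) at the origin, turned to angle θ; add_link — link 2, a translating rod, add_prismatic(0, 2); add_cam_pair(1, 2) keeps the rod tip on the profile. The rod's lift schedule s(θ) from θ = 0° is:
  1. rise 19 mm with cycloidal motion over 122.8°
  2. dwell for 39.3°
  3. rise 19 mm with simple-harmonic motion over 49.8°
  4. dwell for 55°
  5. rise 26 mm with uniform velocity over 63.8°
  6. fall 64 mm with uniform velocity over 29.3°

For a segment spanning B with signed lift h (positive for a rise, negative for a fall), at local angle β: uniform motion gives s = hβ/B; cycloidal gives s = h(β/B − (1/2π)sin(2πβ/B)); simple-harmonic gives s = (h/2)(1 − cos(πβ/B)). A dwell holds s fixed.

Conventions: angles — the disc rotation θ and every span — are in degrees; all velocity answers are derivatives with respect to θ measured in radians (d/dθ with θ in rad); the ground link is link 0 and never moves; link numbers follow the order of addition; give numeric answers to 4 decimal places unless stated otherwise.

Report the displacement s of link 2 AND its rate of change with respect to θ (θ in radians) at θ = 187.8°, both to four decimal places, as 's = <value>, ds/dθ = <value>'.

seg 1 [0°–122.8°] cycloidal, h=19: full span → s += 19 → s = 19.0000
seg 2 [122.8°–162.1°] dwell: s stays 19.0000
seg 3 [162.1°–211.9°] simple-harmonic, h=19: θ=187.8° here. β=25.7, B=49.8. 19/2·(1 − cos(π·0.5161)) = 9.9792 → s = 28.9792
velocity in seg [162.1°–211.9°] (simple-harmonic), θ in radians: β = 25.7° = 0.4485 rad, B = 49.8° = 0.8692 rad; ds/dθ = (πh/(2B)) sin(πβ/B) = (π·19/(2·0.8692)) sin(π·0.5161) = 34.293631 mm/rad

s = 28.9792, ds/dθ = 34.2936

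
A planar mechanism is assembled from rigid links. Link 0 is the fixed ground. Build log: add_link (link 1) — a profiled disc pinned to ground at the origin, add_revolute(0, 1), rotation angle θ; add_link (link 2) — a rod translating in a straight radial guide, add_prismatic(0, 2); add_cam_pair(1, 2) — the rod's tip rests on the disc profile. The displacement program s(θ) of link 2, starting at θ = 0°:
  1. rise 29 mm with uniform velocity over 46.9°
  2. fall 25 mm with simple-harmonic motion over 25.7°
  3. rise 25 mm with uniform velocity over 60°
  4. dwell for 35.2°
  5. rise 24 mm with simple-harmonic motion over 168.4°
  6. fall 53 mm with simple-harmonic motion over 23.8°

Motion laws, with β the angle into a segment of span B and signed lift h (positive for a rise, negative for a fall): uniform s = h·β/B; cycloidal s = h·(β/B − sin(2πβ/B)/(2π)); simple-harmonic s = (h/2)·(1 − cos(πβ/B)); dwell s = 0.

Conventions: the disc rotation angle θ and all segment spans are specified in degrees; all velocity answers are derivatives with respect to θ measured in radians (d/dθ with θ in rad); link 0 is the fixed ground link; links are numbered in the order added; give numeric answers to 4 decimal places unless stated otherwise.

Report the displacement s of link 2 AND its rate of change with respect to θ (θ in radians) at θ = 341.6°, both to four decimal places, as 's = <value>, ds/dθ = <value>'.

seg 1 [0°–46.9°] uniform, h=29: full span → s += 29 → s = 29.0000
seg 2 [46.9°–72.6°] simple-harmonic, h=-25: full span → s += -25 → s = 4.0000
seg 3 [72.6°–132.6°] uniform, h=25: full span → s += 25 → s = 29.0000
seg 4 [132.6°–167.8°] dwell: s stays 29.0000
seg 5 [167.8°–336.2°] simple-harmonic, h=24: full span → s += 24 → s = 53.0000
seg 6 [336.2°–360°] simple-harmonic, h=-53: θ=341.6° here. β=5.4, B=23.8. -53/2·(1 − cos(π·0.2269)) = -6.4518 → s = 46.5482
velocity in seg [336.2°–360°] (simple-harmonic), θ in radians: β = 5.4° = 0.0942 rad, B = 23.8° = 0.4154 rad; ds/dθ = (πh/(2B)) sin(πβ/B) = (π·(-53)/(2·0.4154)) sin(π·0.2269) = -131.065443 mm/rad

s = 46.5482, ds/dθ = -131.0654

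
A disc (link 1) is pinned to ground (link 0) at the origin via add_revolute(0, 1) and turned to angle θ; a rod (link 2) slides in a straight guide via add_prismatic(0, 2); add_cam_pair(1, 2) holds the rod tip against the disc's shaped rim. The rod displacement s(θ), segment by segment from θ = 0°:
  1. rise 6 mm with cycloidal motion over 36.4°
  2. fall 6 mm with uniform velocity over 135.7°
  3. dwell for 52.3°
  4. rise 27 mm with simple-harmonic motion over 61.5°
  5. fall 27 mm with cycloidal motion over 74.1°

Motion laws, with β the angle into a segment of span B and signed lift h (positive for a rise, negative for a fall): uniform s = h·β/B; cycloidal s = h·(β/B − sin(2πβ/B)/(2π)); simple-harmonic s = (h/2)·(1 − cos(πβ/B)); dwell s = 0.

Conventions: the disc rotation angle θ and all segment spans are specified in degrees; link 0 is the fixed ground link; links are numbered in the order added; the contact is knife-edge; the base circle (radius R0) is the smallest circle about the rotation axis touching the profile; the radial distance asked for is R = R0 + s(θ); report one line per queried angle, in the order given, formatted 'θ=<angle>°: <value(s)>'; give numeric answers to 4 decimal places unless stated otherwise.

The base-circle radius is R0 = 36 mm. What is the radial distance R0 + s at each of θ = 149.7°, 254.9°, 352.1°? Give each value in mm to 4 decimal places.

segment 1 (0° to 36.4°, cycloidal, h = 6) is passed completely: s = 0.0000 + (6) = 6.0000
θ = 149.7° falls in segment 2 (36.4° to 172.1°, uniform, h = -6): β = 149.7 − 36.4 = 113.3°, B = 135.7°; Δs = -6·113.3/135.7 = -5.0096; s = 6.0000 − 5.0096 = 0.9904
segment 2 (36.4° to 172.1°, uniform, h = -6) is passed completely: s = 6.0000 + (-6) = 0.0000
segment 3 (172.1° to 224.4°, dwell): s unchanged at 0.0000
θ = 254.9° falls in segment 4 (224.4° to 285.9°, simple-harmonic, h = 27): β = 254.9 − 224.4 = 30.5°, B = 61.5°; Δs = 27/2·(1 − cos(π·0.4959)) = 13.3276; s = 0.0000 + 13.3276 = 13.3276
segment 4 (224.4° to 285.9°, simple-harmonic, h = 27) is passed completely: s = 0.0000 + (27) = 27.0000
θ = 352.1° falls in segment 5 (285.9° to 360°, cycloidal, h = -27): β = 352.1 − 285.9 = 66.2°, B = 74.1°; Δs = -27·(0.8934 − sin(2π·0.8934)/(2π)) = -26.7895; s = 27.0000 − 26.7895 = 0.2105
θ=149.7°: R = R0 + s = 36 + 0.9904 = 36.9904
θ=254.9°: R = R0 + s = 36 + 13.3276 = 49.3276
θ=352.1°: R = R0 + s = 36 + 0.2105 = 36.2105

θ=149.7°: 36.9904
θ=254.9°: 49.3276
θ=352.1°: 36.2105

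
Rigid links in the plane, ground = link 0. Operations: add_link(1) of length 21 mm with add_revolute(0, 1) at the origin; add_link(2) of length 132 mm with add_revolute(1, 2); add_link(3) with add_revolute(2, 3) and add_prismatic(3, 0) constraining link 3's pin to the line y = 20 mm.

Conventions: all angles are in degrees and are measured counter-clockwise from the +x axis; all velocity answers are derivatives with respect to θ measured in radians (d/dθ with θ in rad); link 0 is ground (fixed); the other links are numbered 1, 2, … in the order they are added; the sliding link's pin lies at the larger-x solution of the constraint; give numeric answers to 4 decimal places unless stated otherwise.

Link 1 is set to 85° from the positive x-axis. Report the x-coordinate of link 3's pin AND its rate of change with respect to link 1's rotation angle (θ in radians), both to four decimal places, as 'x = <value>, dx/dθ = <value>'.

geometry: r = 21 mm, L = 132 mm, e = 20 mm
crank pin P = (r cos θ, r sin θ) = (1.830271, 20.920089)
h = r sin θ − e = 20.920089 − 20 = 0.920089
x = r cos θ + √(L² − h²) = 1.830271 + 131.996793 = 133.827064
dx/dθ = −r sin θ − h·r cos θ/√(L² − h²) (θ in radians; h = 0.920089) = -20.932847

x = 133.8271, dx/dθ = -20.9328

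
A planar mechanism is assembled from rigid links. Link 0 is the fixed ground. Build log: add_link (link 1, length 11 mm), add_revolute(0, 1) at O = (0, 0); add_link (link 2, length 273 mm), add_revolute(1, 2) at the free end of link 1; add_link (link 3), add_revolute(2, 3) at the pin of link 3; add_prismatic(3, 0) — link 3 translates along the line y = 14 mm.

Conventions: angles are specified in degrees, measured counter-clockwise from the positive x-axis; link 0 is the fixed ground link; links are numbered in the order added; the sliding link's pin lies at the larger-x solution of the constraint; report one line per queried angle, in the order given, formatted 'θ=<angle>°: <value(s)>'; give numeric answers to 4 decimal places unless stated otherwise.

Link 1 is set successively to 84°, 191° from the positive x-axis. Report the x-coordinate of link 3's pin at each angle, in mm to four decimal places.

geometry: r = 11 mm, L = 273 mm, e = 14 mm
θ=84°: crank pin P = (r cos θ, r sin θ) = (1.149813, 10.939741)
θ=84°: h = r sin θ − e = 10.939741 − 14 = -3.060259
θ=84°: x = r cos θ + √(L² − h²) = 1.149813 + 272.982847 = 274.132660
θ=191°: crank pin P = (r cos θ, r sin θ) = (-10.797899, -2.098899)
θ=191°: h = r sin θ − e = -2.098899 − 14 = -16.098899
θ=191°: x = r cos θ + √(L² − h²) = -10.797899 + 272.524908 = 261.727009

θ=84°: 274.1327
θ=191°: 261.7270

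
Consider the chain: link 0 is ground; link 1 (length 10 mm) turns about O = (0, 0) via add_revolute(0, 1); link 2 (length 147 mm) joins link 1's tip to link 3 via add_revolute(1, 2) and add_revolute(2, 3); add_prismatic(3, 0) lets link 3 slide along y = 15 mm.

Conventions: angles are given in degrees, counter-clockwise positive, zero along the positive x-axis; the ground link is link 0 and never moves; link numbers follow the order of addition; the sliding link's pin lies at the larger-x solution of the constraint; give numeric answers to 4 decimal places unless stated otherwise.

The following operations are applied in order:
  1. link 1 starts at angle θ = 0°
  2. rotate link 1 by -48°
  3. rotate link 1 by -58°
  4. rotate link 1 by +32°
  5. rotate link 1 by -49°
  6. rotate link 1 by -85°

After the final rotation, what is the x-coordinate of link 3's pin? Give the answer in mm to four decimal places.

geometry: r = 10 mm, L = 147 mm, e = 15 mm; θ starts at 0°
rotate link 1 by -48°: θ ← 0° -48° = -48°
rotate link 1 by -58°: θ ← -48° -58° = -106°
rotate link 1 by +32°: θ ← -106° +32° = -74°
rotate link 1 by -49°: θ ← -74° -49° = -123°
rotate link 1 by -85°: θ ← -123° -85° = -208°
crank pin P = (r cos θ, r sin θ) = (-8.829476, 4.694716)
h = r sin θ − e = 4.694716 − 15 = -10.305284
x = r cos θ + √(L² − h²) = -8.829476 + 146.638334 = 137.808858

137.8089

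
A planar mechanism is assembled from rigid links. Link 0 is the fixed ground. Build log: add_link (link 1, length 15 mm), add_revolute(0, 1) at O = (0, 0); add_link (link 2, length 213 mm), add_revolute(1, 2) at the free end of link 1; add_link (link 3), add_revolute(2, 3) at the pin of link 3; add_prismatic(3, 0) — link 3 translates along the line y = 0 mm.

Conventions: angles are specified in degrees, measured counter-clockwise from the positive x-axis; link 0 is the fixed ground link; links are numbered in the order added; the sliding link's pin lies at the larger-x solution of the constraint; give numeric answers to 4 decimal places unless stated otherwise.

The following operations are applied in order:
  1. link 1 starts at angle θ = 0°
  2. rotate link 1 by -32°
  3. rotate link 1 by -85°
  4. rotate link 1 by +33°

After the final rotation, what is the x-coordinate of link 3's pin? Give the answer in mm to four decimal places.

geometry: r = 15 mm, L = 213 mm, e = 0 mm; θ starts at 0°
rotate link 1 by -32°: θ ← 0° -32° = -32°
rotate link 1 by -85°: θ ← -32° -85° = -117°
rotate link 1 by +33°: θ ← -117° +33° = -84°
crank pin P = (r cos θ, r sin θ) = (1.567927, -14.917828)
h = r sin θ − e = -14.917828 − 0 = -14.917828
x = r cos θ + √(L² − h²) = 1.567927 + 212.476960 = 214.044887

214.0449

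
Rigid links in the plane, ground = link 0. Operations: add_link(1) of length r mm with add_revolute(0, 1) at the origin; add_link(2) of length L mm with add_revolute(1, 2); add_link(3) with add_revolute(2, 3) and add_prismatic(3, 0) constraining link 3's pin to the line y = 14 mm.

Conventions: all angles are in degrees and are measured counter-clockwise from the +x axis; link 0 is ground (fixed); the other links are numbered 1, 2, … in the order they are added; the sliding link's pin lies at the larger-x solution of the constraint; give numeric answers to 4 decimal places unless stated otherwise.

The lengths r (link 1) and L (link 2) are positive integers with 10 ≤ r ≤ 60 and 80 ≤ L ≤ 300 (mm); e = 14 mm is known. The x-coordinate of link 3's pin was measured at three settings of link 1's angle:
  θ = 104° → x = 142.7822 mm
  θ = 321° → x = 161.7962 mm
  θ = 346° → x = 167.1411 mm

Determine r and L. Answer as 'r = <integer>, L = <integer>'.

constraint per measurement: (x − r cos θ)² + (r sin θ − e)² = L²
subtracting the θ₁ and θ₂ equations cancels the r² and L² terms:
r = (x₁² − x₂²) / (2[(x₁cos θ₁ + e sin θ₁) − (x₂cos θ₂ + e sin θ₂)]) = 21.0000 → r = 21
L² = (x₁ − r cos θ₁)² + (r sin θ₁ − e)² = 21903.9927 → L = 148.0000 → L = 148
check at θ₃=346°: x = 167.1411 (printed 167.1411) ✓

r = 21, L = 148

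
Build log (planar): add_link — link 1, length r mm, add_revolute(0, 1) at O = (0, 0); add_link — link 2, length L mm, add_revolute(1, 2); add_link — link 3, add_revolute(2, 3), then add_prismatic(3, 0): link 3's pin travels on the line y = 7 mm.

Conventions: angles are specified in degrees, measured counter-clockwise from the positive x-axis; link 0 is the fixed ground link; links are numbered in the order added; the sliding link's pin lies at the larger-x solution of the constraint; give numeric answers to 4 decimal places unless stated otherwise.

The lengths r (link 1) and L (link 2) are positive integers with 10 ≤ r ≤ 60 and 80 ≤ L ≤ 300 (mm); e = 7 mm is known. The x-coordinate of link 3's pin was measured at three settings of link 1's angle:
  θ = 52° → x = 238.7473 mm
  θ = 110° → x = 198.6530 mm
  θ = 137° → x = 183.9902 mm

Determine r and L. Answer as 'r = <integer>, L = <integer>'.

constraint per measurement: (x − r cos θ)² + (r sin θ − e)² = L²
subtracting the θ₁ and θ₂ equations cancels the r² and L² terms:
r = (x₁² − x₂²) / (2[(x₁cos θ₁ + e sin θ₁) − (x₂cos θ₂ + e sin θ₂)]) = 41.0000 → r = 41
L² = (x₁ − r cos θ₁)² + (r sin θ₁ − e)² = 46224.9789 → L = 215.0000 → L = 215
check at θ₃=137°: x = 183.9902 (printed 183.9902) ✓

r = 41, L = 215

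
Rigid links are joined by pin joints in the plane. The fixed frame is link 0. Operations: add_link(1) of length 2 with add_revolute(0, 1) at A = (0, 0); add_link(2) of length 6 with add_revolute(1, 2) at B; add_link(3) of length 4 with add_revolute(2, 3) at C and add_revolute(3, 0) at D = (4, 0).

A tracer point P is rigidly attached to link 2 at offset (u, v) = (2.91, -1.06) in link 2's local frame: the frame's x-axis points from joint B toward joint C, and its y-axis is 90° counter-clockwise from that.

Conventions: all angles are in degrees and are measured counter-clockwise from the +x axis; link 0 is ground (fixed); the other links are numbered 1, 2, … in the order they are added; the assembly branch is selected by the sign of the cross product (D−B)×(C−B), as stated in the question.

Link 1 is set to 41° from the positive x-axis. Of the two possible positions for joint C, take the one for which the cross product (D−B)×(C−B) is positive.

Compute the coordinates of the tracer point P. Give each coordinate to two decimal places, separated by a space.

A=(0,0), D=(4.00,0)
B = A + 2.00·(cos41°, sin41°) = (1.5094, 1.3121)
|BD| = 2.8151
circle(B,6.00) ∩ circle(D,4.00): a=4.9598, h=3.3764
  candidates: C₊=(7.4713,1.9875) cross=9.505; C₋=(4.3238,-3.9869) cross=-9.505
  branch + wants cross > 0 → take C=(7.4713,1.9875) (cross=9.505)
ex = (C−B)/|BC| = (0.9936,0.1126); ey = (-0.1126,0.9936)
P = B + 2.91·ex + -1.06·ey = (4.5202,0.5864)

4.52 0.59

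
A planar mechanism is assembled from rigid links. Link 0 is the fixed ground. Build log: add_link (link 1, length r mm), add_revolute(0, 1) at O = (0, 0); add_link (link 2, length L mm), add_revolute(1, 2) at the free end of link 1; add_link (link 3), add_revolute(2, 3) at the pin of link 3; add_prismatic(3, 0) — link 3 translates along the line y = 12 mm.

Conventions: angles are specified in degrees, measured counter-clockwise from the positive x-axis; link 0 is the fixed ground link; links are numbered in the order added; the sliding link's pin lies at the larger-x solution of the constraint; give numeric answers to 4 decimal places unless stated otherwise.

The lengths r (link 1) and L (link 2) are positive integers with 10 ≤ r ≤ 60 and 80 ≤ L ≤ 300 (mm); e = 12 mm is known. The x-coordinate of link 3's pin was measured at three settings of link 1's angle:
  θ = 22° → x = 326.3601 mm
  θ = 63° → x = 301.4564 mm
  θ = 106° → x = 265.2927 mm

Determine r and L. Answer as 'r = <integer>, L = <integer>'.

constraint per measurement: (x − r cos θ)² + (r sin θ − e)² = L²
subtracting the θ₁ and θ₂ equations cancels the r² and L² terms:
r = (x₁² − x₂²) / (2[(x₁cos θ₁ + e sin θ₁) − (x₂cos θ₂ + e sin θ₂)]) = 48.9999 → r = 49
L² = (x₁ − r cos θ₁)² + (r sin θ₁ − e)² = 78960.9876 → L = 281.0000 → L = 281
check at θ₃=106°: x = 265.2927 (printed 265.2927) ✓

r = 49, L = 281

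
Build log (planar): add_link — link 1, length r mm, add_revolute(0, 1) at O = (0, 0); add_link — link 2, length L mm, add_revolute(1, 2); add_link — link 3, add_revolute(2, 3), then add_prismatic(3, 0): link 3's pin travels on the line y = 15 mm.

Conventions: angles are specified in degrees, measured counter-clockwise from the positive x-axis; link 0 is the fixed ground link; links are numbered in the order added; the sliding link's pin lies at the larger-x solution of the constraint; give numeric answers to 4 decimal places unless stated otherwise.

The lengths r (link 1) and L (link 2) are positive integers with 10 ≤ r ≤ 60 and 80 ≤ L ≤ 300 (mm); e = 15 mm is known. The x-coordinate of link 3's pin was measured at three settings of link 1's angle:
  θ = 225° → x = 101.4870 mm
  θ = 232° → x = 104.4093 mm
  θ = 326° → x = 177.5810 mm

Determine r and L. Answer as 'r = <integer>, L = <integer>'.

constraint per measurement: (x − r cos θ)² + (r sin θ − e)² = L²
subtracting the θ₁ and θ₂ equations cancels the r² and L² terms:
r = (x₁² − x₂²) / (2[(x₁cos θ₁ + e sin θ₁) − (x₂cos θ₂ + e sin θ₂)]) = 47.9985 → r = 48
L² = (x₁ − r cos θ₁)² + (r sin θ₁ − e)² = 20736.0109 → L = 144.0000 → L = 144
check at θ₃=326°: x = 177.5810 (printed 177.5810) ✓

r = 48, L = 144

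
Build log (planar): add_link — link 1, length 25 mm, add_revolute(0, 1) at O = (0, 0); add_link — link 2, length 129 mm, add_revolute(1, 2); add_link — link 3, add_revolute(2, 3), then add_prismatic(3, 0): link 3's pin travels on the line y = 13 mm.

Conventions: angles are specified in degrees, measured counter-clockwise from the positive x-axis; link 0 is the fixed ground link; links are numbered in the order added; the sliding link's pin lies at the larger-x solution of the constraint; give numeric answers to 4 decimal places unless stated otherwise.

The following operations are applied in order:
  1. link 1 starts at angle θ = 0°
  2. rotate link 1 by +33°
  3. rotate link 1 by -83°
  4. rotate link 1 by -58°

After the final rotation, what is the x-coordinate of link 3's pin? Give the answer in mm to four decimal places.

geometry: r = 25 mm, L = 129 mm, e = 13 mm; θ starts at 0°
rotate link 1 by +33°: θ ← 0° +33° = 33°
rotate link 1 by -83°: θ ← 33° -83° = -50°
rotate link 1 by -58°: θ ← -50° -58° = -108°
crank pin P = (r cos θ, r sin θ) = (-7.725425, -23.776413)
h = r sin θ − e = -23.776413 − 13 = -36.776413
x = r cos θ + √(L² − h²) = -7.725425 + 123.646656 = 115.921231

115.9212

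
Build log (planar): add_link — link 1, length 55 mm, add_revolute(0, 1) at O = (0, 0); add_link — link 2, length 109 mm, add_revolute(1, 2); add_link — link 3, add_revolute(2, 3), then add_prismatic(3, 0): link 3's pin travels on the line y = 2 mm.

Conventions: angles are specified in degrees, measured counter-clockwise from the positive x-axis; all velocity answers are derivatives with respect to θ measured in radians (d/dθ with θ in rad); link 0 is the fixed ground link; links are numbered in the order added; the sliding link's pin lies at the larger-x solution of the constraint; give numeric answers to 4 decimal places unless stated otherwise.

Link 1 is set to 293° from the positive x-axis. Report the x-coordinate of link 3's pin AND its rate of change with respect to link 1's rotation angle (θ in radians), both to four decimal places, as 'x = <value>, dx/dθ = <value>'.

geometry: r = 55 mm, L = 109 mm, e = 2 mm
crank pin P = (r cos θ, r sin θ) = (21.490212, -50.627767)
h = r sin θ − e = -50.627767 − 2 = -52.627767
x = r cos θ + √(L² − h²) = 21.490212 + 95.453225 = 116.943437
dx/dθ = −r sin θ − h·r cos θ/√(L² − h²) (θ in radians; h = -52.627767) = 62.476312

x = 116.9434, dx/dθ = 62.4763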